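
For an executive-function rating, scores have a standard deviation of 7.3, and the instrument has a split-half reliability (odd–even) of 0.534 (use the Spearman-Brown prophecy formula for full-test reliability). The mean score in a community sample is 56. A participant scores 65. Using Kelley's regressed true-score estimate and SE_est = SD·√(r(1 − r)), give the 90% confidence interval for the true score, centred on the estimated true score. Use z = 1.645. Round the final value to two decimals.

Spearman-Brown: r = 2(0.534) / (1 + 0.534) = 1.068 / 1.534 ≈ 0.696
T̂ = r·X + (1 − r)·M = 0.696·65 + 0.304·56 ≈ 45.254 + 17.012 ≈ 62.266
SE_est = 7.300·√(0.696·0.304) ≈ 3.357
CI = 62.266 ± 1.645 · 3.357 → [56.743, 67.789]

[56.74, 67.79]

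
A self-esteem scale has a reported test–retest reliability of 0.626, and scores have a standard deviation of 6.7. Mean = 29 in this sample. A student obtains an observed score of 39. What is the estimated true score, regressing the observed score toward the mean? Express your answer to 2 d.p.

35.26

T̂ = 0.62600(39) + 0.37400(29) ≃ 35.26000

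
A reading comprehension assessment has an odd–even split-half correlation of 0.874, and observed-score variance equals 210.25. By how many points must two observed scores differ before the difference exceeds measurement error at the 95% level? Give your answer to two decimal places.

10.42

σ = 210.25^(1/2) = 14.5000
Spearman-Brown: r = 2(0.874) / (1 + 0.874) = 1.7480 / 1.8740 ≈ 0.9328
SEM = 14.5000*√(1 − 0.9328) ≈ 3.7598
Standard error of the difference = 3.7598·√2 ≈ 5.3172
Minimum reliable difference = 1.96 * SE_diff ≈ 1.96 * 5.3172 ≈ 10.4217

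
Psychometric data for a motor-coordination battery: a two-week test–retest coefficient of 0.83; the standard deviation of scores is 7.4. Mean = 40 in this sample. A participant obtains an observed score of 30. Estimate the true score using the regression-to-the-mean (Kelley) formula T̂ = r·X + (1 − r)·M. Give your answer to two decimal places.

31.70

T̂ = r·X + (1 − r)·M = 0.8300*30 + 0.1700*40 = 24.9000 + 6.8000 ≈ 31.7000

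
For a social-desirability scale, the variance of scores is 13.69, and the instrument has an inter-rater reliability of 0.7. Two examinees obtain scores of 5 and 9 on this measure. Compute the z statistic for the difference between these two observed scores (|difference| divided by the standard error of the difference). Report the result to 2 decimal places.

SD = √13.69 = 3.7000
SEM = 3.7000 * √(1 − 0.7000) = 3.7000 * √0.3000 ≈ 3.7000 * 0.5477 ≈ 2.0266
Standard error of the difference = 2.0266·√2 ≈ 2.8660
z = |5 − 9| / 2.8660 = 4 / 2.8660 ≈ 1.3957

1.40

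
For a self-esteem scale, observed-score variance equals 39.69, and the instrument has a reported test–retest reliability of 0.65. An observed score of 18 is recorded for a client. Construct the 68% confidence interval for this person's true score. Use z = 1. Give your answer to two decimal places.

σ = 39.69^(1/2) = 6.3000
SEM = 6.3000 * √(1 − 0.6500) = 6.3000 * √0.3500 ≈ 6.3000 * 0.5916 ≈ 3.7271
Margin = 1 * 3.7271 ≈ 3.7271
68% CI: 18 ± 3.7271 = [14.2729, 21.7271]

[14.27, 21.73]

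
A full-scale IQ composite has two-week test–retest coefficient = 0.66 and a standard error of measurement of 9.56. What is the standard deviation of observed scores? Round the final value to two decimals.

SD = 9.56 / √(1 − 0.66) ≈ 16.395

16.40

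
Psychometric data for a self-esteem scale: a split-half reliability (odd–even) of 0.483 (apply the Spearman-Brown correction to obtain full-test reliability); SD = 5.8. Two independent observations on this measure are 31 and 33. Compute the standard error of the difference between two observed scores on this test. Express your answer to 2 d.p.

4.84

Spearman-Brown: r = 2(0.483) / (1 + 0.483) = 0.966 / 1.483 ≈ 0.651
SEM = 5.800×√(1 − 0.651) ≈ 3.425
SE_diff = √2 × SEM ≈ 4.843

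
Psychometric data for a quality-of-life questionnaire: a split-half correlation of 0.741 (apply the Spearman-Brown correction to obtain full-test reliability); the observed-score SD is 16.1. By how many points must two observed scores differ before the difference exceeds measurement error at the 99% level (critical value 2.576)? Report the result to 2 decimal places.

Spearman-Brown: r = 2(0.741) / (1 + 0.741) = 1.48200 / 1.74100 ≃ 0.85123
SEM = 16.10000×√(1 − 0.85123) ≃ 6.20978
SE_diff = SEM × √2 ≃ 6.20978 × 1.41421 ≃ 8.78196
Minimum reliable difference = 2.576 × SE_diff ≃ 2.576 × 8.78196 ≃ 22.62232

22.62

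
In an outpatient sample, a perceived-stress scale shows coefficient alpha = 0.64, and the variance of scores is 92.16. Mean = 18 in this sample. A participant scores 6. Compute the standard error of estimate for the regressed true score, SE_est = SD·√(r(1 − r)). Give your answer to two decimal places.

SD = √92.16 = 9.6000
SE_est = SD * √(r(1 − r)) = 9.6000 * √0.2304 ≃ 9.6000 * 0.4800 ≃ 4.6080

4.61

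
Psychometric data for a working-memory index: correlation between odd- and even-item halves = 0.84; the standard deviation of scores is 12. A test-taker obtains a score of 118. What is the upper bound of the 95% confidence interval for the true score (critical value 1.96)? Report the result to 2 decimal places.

Spearman-Brown: r = 2(0.84) / (1 + 0.84) = 1.680 / 1.840 ≃ 0.913
SEM = 12.000·√(1 − 0.913) ≃ 3.539
1.96 · SEM ≃ 6.936
Upper bound: 118 + 6.936 = 124.936

124.94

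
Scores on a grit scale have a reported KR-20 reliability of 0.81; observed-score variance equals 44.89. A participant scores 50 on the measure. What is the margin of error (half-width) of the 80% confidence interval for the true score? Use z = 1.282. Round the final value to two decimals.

3.74

SD = √44.89 = 6.70000
The standard error of measurement is 6.70000×√(1 − 0.81000) ≈ 6.70000×0.43589 ≈ 2.92046.
Margin = 1.282 × 2.92046 ≈ 3.74403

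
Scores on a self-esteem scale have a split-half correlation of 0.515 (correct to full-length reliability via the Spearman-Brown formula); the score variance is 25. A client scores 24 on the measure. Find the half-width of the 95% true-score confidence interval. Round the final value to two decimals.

SD = √25 = 5.0000
Spearman-Brown: r = 2(0.515) / (1 + 0.515) = 1.0300 / 1.5150 ≈ 0.6799
SEM = 5.0000 · √(1 − 0.6799) = 5.0000 · √0.3201 ≈ 5.0000 · 0.5658 ≈ 2.8290
Half-width = 1.96·2.8290 ≈ 5.5449

5.54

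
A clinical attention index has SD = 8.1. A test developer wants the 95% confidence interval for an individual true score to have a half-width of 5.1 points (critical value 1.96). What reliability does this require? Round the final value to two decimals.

0.90

Required SEM = 5.1 / 1.96 ≈ 2.602
r = 1 − (SEM / SD)² = 1 − (2.602 / 8.1)² ≈ 1 − 0.103 ≈ 0.897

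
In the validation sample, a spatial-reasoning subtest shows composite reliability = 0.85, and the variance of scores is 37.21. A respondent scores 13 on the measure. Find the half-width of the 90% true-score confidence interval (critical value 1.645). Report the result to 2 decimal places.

σ = 37.21^(1/2) = 6.100
SEM = 6.100 * √(1 − 0.850) = 6.100 * √0.150 ≈ 6.100 * 0.387 ≈ 2.363
Margin = 1.645 * 2.363 ≈ 3.886

3.89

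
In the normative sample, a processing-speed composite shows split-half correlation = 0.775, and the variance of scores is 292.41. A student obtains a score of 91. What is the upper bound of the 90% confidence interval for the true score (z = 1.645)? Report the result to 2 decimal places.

SD = √292.41 = 17.10000
Full-length reliability (Spearman-Brown) = 2(0.775)/(1+0.775) ≃ 0.87324
The standard error of measurement is 17.10000*√(1 − 0.87324) ≃ 17.10000*0.35603 ≃ 6.08819.
Margin = 1.645 * 6.08819 ≃ 10.01507
Upper limit = 91 + 10.01507 ≃ 101.01507

101.02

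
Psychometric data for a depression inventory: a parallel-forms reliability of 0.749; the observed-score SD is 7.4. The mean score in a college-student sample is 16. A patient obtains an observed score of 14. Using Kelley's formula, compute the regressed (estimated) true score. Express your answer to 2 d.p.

T̂ = 0.749(14) + 0.251(16) ≈ 14.502

14.50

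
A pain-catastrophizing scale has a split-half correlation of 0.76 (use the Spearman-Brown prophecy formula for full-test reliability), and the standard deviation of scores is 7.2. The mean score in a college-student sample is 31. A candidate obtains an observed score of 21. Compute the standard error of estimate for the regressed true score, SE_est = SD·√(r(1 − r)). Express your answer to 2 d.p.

r_full = 2·0.76 / (1 + 0.76) ≈ 0.8636
SE_est = SD × √(r(1 − r)) = 7.2000 × √0.1178 ≈ 7.2000 × 0.3432 ≈ 2.4709

2.47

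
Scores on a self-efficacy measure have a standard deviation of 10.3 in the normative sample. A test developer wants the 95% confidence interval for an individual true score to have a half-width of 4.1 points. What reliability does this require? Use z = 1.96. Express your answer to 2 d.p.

SEM needed = half-width / z = 4.1/1.96 ≈ 2.092
r = 1 − (SEM / SD)² = 1 − (2.092 / 10.3)² ≈ 1 − 0.041 ≈ 0.959

0.96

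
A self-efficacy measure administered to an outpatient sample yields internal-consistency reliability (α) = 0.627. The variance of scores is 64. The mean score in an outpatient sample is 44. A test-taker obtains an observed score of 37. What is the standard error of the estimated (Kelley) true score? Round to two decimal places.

σ = 64^(1/2) = 8.0000
SE_est = 8.0000·√(0.6270·0.3730) ≈ 3.8688

3.87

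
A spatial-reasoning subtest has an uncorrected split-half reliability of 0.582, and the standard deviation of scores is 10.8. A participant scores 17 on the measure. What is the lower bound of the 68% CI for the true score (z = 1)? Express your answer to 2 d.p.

11.45

Full-length reliability (Spearman-Brown) = 2(0.582)/(1+0.582) ≈ 0.7358
SEM = 10.8000 × √(1 − 0.7358) = 10.8000 × √0.2642 ≈ 10.8000 × 0.5140 ≈ 5.5515
Margin = 1 × 5.5515 ≈ 5.5515
Lower limit = 17 − 5.5515 ≈ 11.4485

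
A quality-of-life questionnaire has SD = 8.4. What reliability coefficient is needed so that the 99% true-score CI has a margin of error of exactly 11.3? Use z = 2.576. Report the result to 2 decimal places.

0.73

Required SEM = 11.3 / 2.576 ≈ 4.387
Required reliability = 1 − (SEM/SD)² = 1 − 0.273 ≈ 0.727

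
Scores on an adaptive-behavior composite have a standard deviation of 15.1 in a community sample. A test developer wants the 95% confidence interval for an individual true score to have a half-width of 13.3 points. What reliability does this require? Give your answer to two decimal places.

SEM needed = half-width / z = 13.3/1.96 ≃ 6.7857
r = 1 − (SEM / SD)² = 1 − (6.7857 / 15.1)² ≃ 1 − 0.2019 ≃ 0.7981

0.80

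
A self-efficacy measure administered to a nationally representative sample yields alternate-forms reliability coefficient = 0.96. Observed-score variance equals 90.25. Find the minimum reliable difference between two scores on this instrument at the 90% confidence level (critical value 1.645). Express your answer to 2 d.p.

σ = 90.25^(1/2) = 9.50000
SEM = 9.50000×√(1 − 0.96000) ≈ 1.90000
Standard error of the difference = 1.90000·√2 ≈ 2.68701
Minimum reliable difference = 1.645 × SE_diff ≈ 1.645 × 2.68701 ≈ 4.42012

4.42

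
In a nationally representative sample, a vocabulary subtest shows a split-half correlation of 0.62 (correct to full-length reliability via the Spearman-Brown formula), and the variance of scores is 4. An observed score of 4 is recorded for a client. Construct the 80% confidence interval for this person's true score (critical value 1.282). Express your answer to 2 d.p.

[2.76, 5.24]

SD = √4 = 2.0000
Full-length reliability (Spearman-Brown) = 2(0.62)/(1+0.62) ≈ 0.7654
SEM = 2.0000×√(1 − 0.7654) ≈ 0.9686
1.282 × SEM ≈ 1.2418
Interval: (2.7582, 5.2418)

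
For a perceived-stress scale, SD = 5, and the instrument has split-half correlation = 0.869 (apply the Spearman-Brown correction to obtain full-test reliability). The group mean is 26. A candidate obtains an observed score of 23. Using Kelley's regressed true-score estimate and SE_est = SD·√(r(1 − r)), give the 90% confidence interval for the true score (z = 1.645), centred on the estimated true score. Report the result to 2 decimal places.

[21.11, 25.31]

r_full = 2·0.869 / (1 + 0.869) ≈ 0.930
T̂ = r·X + (1 − r)·M = 0.930×23 + 0.070×26 ≈ 21.388 + 1.822 ≈ 23.210
SE_est = 5.000×√(0.930×0.070) ≈ 1.277
CI = 23.210 ± 1.645 × 1.277 → [21.110, 25.310]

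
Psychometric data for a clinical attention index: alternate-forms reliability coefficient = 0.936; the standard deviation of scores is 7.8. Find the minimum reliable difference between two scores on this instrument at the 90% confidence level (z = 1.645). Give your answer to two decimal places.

4.59

SEM = 7.8000·√(1 − 0.9360) ≈ 1.9733
SE_diff = √2 · SEM ≈ 2.7906
Smallest detectable difference = 1.645·2.7906 ≈ 4.5906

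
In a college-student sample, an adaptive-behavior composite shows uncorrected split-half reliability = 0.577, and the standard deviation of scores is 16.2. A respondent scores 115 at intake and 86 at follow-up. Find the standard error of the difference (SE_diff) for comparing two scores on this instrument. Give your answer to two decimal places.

r_full = 2·0.577 / (1 + 0.577) ≈ 0.732
SEM = 16.200 * √(1 − 0.732) = 16.200 * √0.268 ≈ 16.200 * 0.518 ≈ 8.390
Standard error of the difference = 8.390·√2 ≈ 11.865

11.87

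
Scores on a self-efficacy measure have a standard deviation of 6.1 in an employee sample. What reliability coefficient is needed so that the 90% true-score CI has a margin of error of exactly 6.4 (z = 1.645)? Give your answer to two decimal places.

Required SEM = 6.4 / 1.645 ≈ 3.89058
Required reliability = 1 − (SEM/SD)² = 1 − 0.40679 ≈ 0.59321

0.59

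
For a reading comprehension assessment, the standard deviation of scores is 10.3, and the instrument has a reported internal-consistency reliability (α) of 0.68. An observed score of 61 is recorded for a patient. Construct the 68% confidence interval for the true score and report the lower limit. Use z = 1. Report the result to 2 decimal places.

55.17

The standard error of measurement is 10.3000*√(1 − 0.6800) ≈ 10.3000*0.5657 ≈ 5.8266.
Margin = 1 * 5.8266 ≈ 5.8266
Lower bound: 61 − 5.8266 = 55.1734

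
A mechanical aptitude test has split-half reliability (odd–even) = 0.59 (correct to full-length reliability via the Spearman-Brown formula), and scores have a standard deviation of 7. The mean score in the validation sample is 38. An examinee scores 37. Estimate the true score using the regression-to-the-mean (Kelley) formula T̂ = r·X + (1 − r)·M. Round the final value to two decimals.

37.26

Full-length reliability (Spearman-Brown) = 2(0.59)/(1+0.59) ≈ 0.7421
T̂ = r·X + (1 − r)·M = 0.7421*37 + 0.2579*38 ≈ 27.4591 + 9.7987 ≈ 37.2579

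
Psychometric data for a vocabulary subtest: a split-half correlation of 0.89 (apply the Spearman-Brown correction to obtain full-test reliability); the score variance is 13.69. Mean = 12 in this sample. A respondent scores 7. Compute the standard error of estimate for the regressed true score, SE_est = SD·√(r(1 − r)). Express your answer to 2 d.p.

σ = 13.69^(1/2) = 3.7000
Spearman-Brown: r = 2(0.89) / (1 + 0.89) = 1.7800 / 1.8900 ≃ 0.9418
SE_est = SD * √(r(1 − r)) = 3.7000 * √0.0548 ≃ 3.7000 * 0.2341 ≃ 0.8663

0.87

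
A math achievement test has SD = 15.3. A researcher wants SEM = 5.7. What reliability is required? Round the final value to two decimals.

Required reliability = 1 − (SEM/SD)² = 1 − 0.1388 ≃ 0.8612

0.86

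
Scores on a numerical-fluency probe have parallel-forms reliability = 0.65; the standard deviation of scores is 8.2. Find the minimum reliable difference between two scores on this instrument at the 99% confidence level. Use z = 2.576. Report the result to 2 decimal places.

17.67

SEM = 8.20000×√(1 − 0.65000) ≈ 4.85119
SE_diff = √2 × SEM ≈ 6.86061
Smallest detectable difference = 2.576×6.86061 ≈ 17.67294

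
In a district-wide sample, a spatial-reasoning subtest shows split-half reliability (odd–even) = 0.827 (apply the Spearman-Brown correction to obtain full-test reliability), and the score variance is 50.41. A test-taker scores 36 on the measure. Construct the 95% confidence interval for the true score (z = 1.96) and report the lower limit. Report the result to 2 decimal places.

SD = √50.41 = 7.100
r_full = 2·0.827 / (1 + 0.827) ≃ 0.905
SEM = 7.100 * √(1 − 0.905) = 7.100 * √0.095 ≃ 7.100 * 0.308 ≃ 2.185
1.96 * SEM ≃ 4.282
Lower limit = 36 − 4.282 ≃ 31.718

31.72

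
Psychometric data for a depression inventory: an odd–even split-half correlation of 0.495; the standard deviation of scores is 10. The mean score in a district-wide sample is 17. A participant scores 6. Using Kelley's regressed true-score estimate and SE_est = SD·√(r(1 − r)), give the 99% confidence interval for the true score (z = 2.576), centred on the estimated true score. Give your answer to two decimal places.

[-2.47, 21.90]

r_full = 2·0.495 / (1 + 0.495) ≈ 0.6622
Estimated true score = 0.6622*6 + (1 − 0.6622)*17 ≈ 9.7157
SE_est = SD * √(r(1 − r)) = 10.0000 * √0.2237 ≈ 10.0000 * 0.4730 ≈ 4.7296
99% CI: 9.7157 ± 12.1834 ≈ (-2.4677, 21.8991)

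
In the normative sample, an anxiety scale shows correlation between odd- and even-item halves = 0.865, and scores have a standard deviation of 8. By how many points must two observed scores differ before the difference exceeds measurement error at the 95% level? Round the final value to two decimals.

5.97

r_full = 2·0.865 / (1 + 0.865) ≃ 0.9276
SEM = 8.0000 · √(1 − 0.9276) = 8.0000 · √0.0724 ≃ 8.0000 · 0.2690 ≃ 2.1524
SE_diff = SEM · √2 ≃ 2.1524 · 1.4142 ≃ 3.0439
Minimum reliable difference = 1.96 · SE_diff ≃ 1.96 · 3.0439 ≃ 5.9661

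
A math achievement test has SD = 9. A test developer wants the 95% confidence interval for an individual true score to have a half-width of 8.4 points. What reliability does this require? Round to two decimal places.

Required SEM = 8.4 / 1.96 ≈ 4.286
r = 1 − (SEM / SD)² = 1 − (4.286 / 9)² ≈ 1 − 0.227 ≈ 0.773

0.77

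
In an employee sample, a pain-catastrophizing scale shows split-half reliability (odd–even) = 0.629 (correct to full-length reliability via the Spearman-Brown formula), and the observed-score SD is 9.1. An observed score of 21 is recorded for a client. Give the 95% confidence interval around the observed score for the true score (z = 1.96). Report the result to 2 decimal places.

[12.49, 29.51]

Full-length reliability (Spearman-Brown) = 2(0.629)/(1+0.629) ≈ 0.7723
SEM = 9.1000×√(1 − 0.7723) ≈ 4.3428
Half-width = 1.96×4.3428 ≈ 8.5118
CI = 21 ± 8.5118 → [12.4882, 29.5118]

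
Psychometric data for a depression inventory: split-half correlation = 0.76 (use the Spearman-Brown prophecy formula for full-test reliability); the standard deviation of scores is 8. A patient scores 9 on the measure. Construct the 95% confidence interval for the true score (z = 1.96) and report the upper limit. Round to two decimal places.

14.79

r_full = 2·0.76 / (1 + 0.76) ≈ 0.86364
The standard error of measurement is 8.00000×√(1 − 0.86364) ≈ 8.00000×0.36927 ≈ 2.95420.
Half-width = 1.96×2.95420 ≈ 5.79022
Upper bound: 9 + 5.79022 = 14.79022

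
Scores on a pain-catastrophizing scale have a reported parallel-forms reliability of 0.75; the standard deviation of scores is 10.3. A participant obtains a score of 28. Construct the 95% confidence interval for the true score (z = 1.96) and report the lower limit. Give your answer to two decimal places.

SEM = 10.300 × √(1 − 0.750) = 10.300 × √0.250 ≈ 10.300 × 0.500 ≈ 5.150
Margin = 1.96 × 5.150 ≈ 10.094
Lower limit = 28 − 10.094 ≈ 17.906

17.91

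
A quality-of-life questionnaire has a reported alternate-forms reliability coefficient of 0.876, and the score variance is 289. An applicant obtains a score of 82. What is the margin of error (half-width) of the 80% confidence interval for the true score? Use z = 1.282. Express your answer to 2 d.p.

σ = 289^(1/2) = 17.00000
The standard error of measurement is 17.00000×√(1 − 0.87600) ≈ 17.00000×0.35214 ≈ 5.98632.
Half-width = 1.282×5.98632 ≈ 7.67446

7.67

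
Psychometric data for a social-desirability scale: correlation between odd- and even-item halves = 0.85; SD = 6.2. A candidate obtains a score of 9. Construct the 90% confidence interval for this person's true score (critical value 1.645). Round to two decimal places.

[6.10, 11.90]

r_full = 2·0.85 / (1 + 0.85) ≈ 0.91892
SEM = 6.20000 * √(1 − 0.91892) = 6.20000 * √0.08108 ≈ 6.20000 * 0.28475 ≈ 1.76543
1.645 * SEM ≈ 2.90414
90% CI: 9 ± 2.90414 = [6.09586, 11.90414]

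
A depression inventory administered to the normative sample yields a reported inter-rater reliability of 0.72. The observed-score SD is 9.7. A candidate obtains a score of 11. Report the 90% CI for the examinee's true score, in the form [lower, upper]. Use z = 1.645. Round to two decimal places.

SEM = 9.700 * √(1 − 0.720) = 9.700 * √0.280 ≈ 9.700 * 0.529 ≈ 5.133
Margin = 1.645 * 5.133 ≈ 8.443
Interval: (2.557, 19.443)

[2.56, 19.44]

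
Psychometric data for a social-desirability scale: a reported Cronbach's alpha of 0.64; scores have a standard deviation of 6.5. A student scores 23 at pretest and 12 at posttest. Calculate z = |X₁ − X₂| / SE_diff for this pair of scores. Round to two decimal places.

The standard error of measurement is 6.500×√(1 − 0.640) ≃ 6.500×0.600 ≃ 3.900.
SE_diff = SEM × √2 ≃ 3.900 × 1.414 ≃ 5.515
z = |23 − 12| / 5.515 = 11 / 5.515 ≃ 1.994

1.99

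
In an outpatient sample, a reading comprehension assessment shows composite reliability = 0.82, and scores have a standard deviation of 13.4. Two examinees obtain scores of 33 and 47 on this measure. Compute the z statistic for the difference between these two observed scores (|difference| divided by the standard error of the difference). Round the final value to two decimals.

SEM = 13.40000·√(1 − 0.82000) ≈ 5.68514
SE_diff = √2 · SEM ≈ 8.04000
z = |33 − 47| / 8.04000 = 14 / 8.04000 ≈ 1.74129

1.74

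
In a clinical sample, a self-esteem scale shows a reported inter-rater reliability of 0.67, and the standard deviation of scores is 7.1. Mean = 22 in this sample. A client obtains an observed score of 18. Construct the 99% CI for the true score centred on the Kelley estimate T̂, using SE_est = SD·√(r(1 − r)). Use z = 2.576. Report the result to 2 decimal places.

T̂ = 0.670(18) + 0.330(22) ≈ 19.320
SE_est = 7.100*√(0.670*0.330) ≈ 3.339
CI = 19.320 ± 2.576 * 3.339 → [10.720, 27.920]

[10.72, 27.92]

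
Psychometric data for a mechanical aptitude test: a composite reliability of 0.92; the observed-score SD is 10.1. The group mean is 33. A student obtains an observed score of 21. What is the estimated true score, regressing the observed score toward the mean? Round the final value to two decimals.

Estimated true score = 0.92000×21 + (1 − 0.92000)×33 ≃ 21.96000

21.96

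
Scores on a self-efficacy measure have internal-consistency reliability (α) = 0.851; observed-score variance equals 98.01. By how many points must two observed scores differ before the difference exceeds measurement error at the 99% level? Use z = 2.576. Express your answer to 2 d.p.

SD = √98.01 ≈ 9.9000
SEM = 9.9000 × √(1 − 0.8510) = 9.9000 × √0.1490 ≈ 9.9000 × 0.3860 ≈ 3.8215
Standard error of the difference = 3.8215·√2 ≈ 5.4043
Minimum reliable difference = 2.576 × SE_diff ≈ 2.576 × 5.4043 ≈ 13.9216

13.92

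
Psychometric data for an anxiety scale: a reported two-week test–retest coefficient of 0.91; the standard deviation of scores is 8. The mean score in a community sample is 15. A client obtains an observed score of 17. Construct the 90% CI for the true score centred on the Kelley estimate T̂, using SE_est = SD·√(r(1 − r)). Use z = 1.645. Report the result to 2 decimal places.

Estimated true score = 0.9100·17 + (1 − 0.9100)·15 ≈ 16.8200
SE_est = 8.0000·√(0.9100·0.0900) ≈ 2.2895
90% CI: 16.8200 ± 3.7662 ≈ (13.0538, 20.5862)

[13.05, 20.59]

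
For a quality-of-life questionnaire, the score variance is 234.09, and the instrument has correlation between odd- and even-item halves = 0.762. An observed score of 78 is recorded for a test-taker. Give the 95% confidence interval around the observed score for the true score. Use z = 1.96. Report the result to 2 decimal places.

[66.98, 89.02]

SD = √234.09 ≈ 15.30000
Full-length reliability (Spearman-Brown) = 2(0.762)/(1+0.762) ≈ 0.86493
SEM = 15.30000 * √(1 − 0.86493) = 15.30000 * √0.13507 ≈ 15.30000 * 0.36752 ≈ 5.62311
Margin = 1.96 * 5.62311 ≈ 11.02131
95% CI: 78 ± 11.02131 = [66.97869, 89.02131]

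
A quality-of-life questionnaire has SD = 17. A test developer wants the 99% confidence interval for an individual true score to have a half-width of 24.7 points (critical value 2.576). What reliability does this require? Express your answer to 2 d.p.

0.68

SEM needed = half-width / z = 24.7/2.576 ≈ 9.589
Required reliability = 1 − (SEM/SD)² = 1 − 0.318 ≈ 0.682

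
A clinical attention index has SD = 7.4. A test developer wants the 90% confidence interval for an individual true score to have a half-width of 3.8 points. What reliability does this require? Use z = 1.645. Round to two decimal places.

0.90

Required SEM = 3.8 / 1.645 ≃ 2.310
Required reliability = 1 − (SEM/SD)² = 1 − 0.097 ≃ 0.903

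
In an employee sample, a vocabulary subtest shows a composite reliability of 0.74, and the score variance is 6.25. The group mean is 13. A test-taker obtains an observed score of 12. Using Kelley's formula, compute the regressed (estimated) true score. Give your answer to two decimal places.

12.26

T̂ = 0.7400(12) + 0.2600(13) ≈ 12.2600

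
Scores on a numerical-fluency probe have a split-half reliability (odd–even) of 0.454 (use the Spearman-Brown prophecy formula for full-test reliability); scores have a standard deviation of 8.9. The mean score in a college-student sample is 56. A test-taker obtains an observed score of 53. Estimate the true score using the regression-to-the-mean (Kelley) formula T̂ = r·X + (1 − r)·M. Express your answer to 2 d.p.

54.13

Full-length reliability (Spearman-Brown) = 2(0.454)/(1+0.454) ≃ 0.62448
T̂ = r·X + (1 − r)·M = 0.62448×53 + 0.37552×56 ≃ 33.09766 + 21.02889 ≃ 54.12655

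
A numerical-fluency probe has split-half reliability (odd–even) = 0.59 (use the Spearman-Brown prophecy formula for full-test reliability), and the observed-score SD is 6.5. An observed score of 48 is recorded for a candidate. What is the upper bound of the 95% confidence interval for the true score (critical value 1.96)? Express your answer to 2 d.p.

r_full = 2·0.59 / (1 + 0.59) ≈ 0.742
SEM = 6.500·√(1 − 0.742) ≈ 3.301
1.96 · SEM ≈ 6.469
Upper limit = 48 + 6.469 ≈ 54.469

54.47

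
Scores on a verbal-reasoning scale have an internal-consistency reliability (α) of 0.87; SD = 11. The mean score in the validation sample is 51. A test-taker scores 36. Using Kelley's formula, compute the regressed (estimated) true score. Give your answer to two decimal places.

Estimated true score = 0.870×36 + (1 − 0.870)×51 ≈ 37.950

37.95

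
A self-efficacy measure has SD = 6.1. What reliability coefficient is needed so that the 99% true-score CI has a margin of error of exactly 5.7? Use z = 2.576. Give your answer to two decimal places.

0.87

SEM needed = half-width / z = 5.7/2.576 ≈ 2.2127
r = 1 − (SEM / SD)² = 1 − (2.2127 / 6.1)² ≈ 1 − 0.1316 ≈ 0.8684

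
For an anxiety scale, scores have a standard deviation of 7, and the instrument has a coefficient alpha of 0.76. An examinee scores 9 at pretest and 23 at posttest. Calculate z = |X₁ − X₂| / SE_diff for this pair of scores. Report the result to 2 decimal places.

2.89

The standard error of measurement is 7.0000×√(1 − 0.7600) ≈ 7.0000×0.4899 ≈ 3.4293.
SE_diff = SEM × √2 ≈ 3.4293 × 1.4142 ≈ 4.8497
z = |9 − 23| / 4.8497 = 14 / 4.8497 ≈ 2.8868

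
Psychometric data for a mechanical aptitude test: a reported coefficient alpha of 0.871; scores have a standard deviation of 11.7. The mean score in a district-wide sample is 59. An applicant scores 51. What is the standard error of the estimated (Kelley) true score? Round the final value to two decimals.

3.92

SE_est = 11.700·√[r(1 − r)] ≃ 3.922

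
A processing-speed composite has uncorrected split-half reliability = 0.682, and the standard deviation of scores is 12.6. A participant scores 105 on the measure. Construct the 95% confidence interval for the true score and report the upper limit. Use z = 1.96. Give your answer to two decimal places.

Full-length reliability (Spearman-Brown) = 2(0.682)/(1+0.682) ≈ 0.8109
SEM = 12.6000 × √(1 − 0.8109) = 12.6000 × √0.1891 ≈ 12.6000 × 0.4348 ≈ 5.4786
1.96 × SEM ≈ 10.7381
Upper bound: 105 + 10.7381 = 115.7381

115.74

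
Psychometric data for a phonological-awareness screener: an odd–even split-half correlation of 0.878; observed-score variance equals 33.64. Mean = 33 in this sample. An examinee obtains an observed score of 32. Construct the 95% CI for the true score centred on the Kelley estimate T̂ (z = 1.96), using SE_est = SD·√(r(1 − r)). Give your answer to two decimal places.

SD = √33.64 ≈ 5.8000
r_full = 2·0.878 / (1 + 0.878) ≈ 0.9350
T̂ = r·X + (1 − r)·M = 0.9350·32 + 0.0650·33 ≈ 29.9212 + 2.1438 ≈ 32.0650
SE_est = SD · √(r(1 − r)) = 5.8000 · √0.0607 ≈ 5.8000 · 0.2465 ≈ 1.4295
CI = 32.0650 ± 1.96 · 1.4295 → [29.2632, 34.8667]

[29.26, 34.87]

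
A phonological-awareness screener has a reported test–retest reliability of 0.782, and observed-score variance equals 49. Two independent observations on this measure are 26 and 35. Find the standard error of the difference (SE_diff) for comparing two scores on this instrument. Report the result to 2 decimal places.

σ = 49^(1/2) = 7.000
SEM = 7.000 × √(1 − 0.782) = 7.000 × √0.218 ≃ 7.000 × 0.467 ≃ 3.268
Standard error of the difference = 3.268·√2 ≃ 4.622

4.62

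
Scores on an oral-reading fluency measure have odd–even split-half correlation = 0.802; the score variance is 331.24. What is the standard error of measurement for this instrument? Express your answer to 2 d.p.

6.03

SD = √331.24 ≈ 18.200
Full-length reliability (Spearman-Brown) = 2(0.802)/(1+0.802) ≈ 0.890
SEM = 18.200·√(1 − 0.890) ≈ 6.033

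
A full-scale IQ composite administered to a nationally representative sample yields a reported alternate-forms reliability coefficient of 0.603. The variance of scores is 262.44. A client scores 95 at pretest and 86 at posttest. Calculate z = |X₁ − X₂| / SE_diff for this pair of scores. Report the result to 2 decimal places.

0.62

σ = 262.44^(1/2) = 16.200
SEM = 16.200 × √(1 − 0.603) = 16.200 × √0.397 ≈ 16.200 × 0.630 ≈ 10.207
Standard error of the difference = 10.207·√2 ≈ 14.435
z = |95 − 86| / 14.435 = 9 / 14.435 ≈ 0.623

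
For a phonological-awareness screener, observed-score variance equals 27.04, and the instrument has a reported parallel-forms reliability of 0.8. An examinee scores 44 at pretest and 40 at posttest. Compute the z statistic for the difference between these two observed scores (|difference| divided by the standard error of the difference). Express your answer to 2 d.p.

1.22

σ = 27.04^(1/2) = 5.2000
The standard error of measurement is 5.2000×√(1 − 0.8000) ≈ 5.2000×0.4472 ≈ 2.3255.
SE_diff = √2 × SEM ≈ 3.2888
z = |44 − 40| / 3.2888 = 4 / 3.2888 ≈ 1.2163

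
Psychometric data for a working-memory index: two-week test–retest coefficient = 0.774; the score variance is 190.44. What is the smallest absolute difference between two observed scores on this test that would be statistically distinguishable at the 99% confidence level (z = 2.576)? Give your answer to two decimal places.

23.90

σ = 190.44^(1/2) = 13.800
The standard error of measurement is 13.800·√(1 − 0.774) ≈ 13.800·0.475 ≈ 6.560.
SE_diff = SEM · √2 ≈ 6.560 · 1.414 ≈ 9.278
Minimum reliable difference = 2.576 · SE_diff ≈ 2.576 · 9.278 ≈ 23.900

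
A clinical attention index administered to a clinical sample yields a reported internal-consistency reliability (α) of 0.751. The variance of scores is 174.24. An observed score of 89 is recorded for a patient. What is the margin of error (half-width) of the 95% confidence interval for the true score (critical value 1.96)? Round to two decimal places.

12.91

σ = 174.24^(1/2) = 13.200
SEM = 13.200*√(1 − 0.751) ≈ 6.587
Half-width = 1.96*6.587 ≈ 12.910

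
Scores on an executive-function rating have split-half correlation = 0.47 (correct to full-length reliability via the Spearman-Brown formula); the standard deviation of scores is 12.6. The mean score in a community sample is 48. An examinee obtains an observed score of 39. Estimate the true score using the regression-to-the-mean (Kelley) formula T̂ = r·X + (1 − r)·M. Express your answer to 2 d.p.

r_full = 2·0.47 / (1 + 0.47) ≈ 0.6395
T̂ = 0.6395(39) + 0.3605(48) ≈ 42.2449

42.24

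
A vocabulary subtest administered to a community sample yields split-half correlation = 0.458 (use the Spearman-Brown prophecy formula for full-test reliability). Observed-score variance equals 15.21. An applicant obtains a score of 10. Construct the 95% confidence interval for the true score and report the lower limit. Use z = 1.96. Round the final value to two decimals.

5.34

SD = √15.21 ≈ 3.90000
Full-length reliability (Spearman-Brown) = 2(0.458)/(1+0.458) ≈ 0.62826
SEM = 3.90000 · √(1 − 0.62826) = 3.90000 · √0.37174 ≈ 3.90000 · 0.60971 ≈ 2.37786
Half-width = 1.96·2.37786 ≈ 4.66060
Lower limit = 10 − 4.66060 ≈ 5.33940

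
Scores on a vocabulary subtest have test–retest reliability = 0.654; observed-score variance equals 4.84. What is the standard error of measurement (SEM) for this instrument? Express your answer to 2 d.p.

SD = √4.84 ≈ 2.200
SEM = 2.200 × √(1 − 0.654) = 2.200 × √0.346 ≈ 2.200 × 0.588 ≈ 1.294

1.29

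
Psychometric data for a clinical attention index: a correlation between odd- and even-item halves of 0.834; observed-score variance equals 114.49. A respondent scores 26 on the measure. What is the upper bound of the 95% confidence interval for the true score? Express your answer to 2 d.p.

σ = 114.49^(1/2) = 10.70000
r_full = 2·0.834 / (1 + 0.834) ≈ 0.90949
SEM = 10.70000*√(1 − 0.90949) ≈ 3.21913
Half-width = 1.96*3.21913 ≈ 6.30949
Upper bound: 26 + 6.30949 = 32.30949

32.31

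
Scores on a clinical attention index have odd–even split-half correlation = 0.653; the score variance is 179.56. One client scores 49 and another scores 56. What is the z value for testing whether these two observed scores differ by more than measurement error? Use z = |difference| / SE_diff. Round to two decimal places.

0.81

SD = √179.56 = 13.40000
r_full = 2·0.653 / (1 + 0.653) ≃ 0.79008
SEM = 13.40000*√(1 − 0.79008) ≃ 6.13950
SE_diff = √2 * SEM ≃ 8.68257
z = |49 − 56| / 8.68257 = 7 / 8.68257 ≃ 0.80621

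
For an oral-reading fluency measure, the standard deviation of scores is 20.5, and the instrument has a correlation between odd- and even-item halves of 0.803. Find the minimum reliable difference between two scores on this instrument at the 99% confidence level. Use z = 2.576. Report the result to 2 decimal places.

24.69

Full-length reliability (Spearman-Brown) = 2(0.803)/(1+0.803) ≃ 0.891
SEM = 20.500 * √(1 − 0.891) = 20.500 * √0.109 ≃ 20.500 * 0.331 ≃ 6.776
Standard error of the difference = 6.776·√2 ≃ 9.583
Minimum reliable difference = 2.576 * SE_diff ≃ 2.576 * 9.583 ≃ 24.686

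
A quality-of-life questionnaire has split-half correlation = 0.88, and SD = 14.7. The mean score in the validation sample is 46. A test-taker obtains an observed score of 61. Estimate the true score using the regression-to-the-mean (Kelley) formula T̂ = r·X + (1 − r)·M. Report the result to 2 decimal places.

Spearman-Brown: r = 2(0.88) / (1 + 0.88) = 1.760 / 1.880 ≃ 0.936
Estimated true score = 0.936·61 + (1 − 0.936)·46 ≃ 60.043

60.04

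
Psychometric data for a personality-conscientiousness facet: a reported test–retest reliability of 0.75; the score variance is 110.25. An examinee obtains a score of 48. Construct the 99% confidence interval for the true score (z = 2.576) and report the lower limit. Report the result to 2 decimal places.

34.48

SD = √110.25 = 10.50000
SEM = 10.50000 · √(1 − 0.75000) = 10.50000 · √0.25000 ≈ 10.50000 · 0.50000 ≈ 5.25000
2.576 · SEM ≈ 13.52400
Lower bound: 48 − 13.52400 = 34.47600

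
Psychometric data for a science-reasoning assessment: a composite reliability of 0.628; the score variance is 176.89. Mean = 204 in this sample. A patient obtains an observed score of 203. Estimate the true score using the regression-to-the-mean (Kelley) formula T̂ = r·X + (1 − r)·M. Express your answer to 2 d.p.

T̂ = 0.628(203) + 0.372(204) ≈ 203.372

203.37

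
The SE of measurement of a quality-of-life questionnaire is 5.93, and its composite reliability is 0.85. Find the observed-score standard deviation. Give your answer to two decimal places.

SD = 5.93 / √(1 − 0.85) ≈ 15.31119

15.31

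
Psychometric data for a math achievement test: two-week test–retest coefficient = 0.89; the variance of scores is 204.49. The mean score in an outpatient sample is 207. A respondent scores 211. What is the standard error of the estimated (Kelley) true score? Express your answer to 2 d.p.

σ = 204.49^(1/2) = 14.3000
SE_est = SD · √(r(1 − r)) = 14.3000 · √0.0979 ≈ 14.3000 · 0.3129 ≈ 4.4743

4.47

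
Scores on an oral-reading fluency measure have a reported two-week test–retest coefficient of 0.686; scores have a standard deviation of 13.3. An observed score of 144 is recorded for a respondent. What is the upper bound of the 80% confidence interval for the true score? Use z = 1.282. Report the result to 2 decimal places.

SEM = 13.3000×√(1 − 0.6860) ≈ 7.4527
1.282 × SEM ≈ 9.5544
Upper limit = 144 + 9.5544 ≈ 153.5544

153.55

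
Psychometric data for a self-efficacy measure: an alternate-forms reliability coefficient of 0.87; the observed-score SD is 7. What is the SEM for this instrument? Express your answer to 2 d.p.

2.52

SEM = 7.000 * √(1 − 0.870) = 7.000 * √0.130 ≈ 7.000 * 0.361 ≈ 2.524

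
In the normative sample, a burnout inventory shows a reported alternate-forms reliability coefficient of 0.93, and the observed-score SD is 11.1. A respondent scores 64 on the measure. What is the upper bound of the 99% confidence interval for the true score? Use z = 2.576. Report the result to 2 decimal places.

71.57

SEM = 11.1000 × √(1 − 0.9300) = 11.1000 × √0.0700 ≈ 11.1000 × 0.2646 ≈ 2.9368
2.576 × SEM ≈ 7.5652
Upper limit = 64 + 7.5652 ≈ 71.5652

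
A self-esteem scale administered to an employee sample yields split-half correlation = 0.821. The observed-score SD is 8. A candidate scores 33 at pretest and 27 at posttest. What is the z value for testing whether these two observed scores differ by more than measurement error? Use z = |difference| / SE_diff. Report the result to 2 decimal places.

1.69

Spearman-Brown: r = 2(0.821) / (1 + 0.821) = 1.6420 / 1.8210 ≃ 0.9017
SEM = 8.0000 · √(1 − 0.9017) = 8.0000 · √0.0983 ≃ 8.0000 · 0.3135 ≃ 2.5082
SE_diff = √2 · SEM ≃ 3.5471
z = 6 / 3.5471 ≃ 1.6915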